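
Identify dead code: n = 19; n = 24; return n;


first assignment to n is overwritten before any read
Dead: 'n = 19'


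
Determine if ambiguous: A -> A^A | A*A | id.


'id^id*id' has two parse trees (no precedence encoded between ^ and *)
Ambiguous


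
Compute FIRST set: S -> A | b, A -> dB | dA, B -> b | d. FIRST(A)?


Per alternative of A: FIRST(dB) = {d}; FIRST(dA) = {d}
FIRST(A) = {d}


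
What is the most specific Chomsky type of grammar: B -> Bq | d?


Left-linear: every RHS is a terminal or one nonterminal followed by a terminal
Classification: Type 3 (Regular)


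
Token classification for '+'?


Pattern: operator symbol
Type: OPERATOR


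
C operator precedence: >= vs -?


'-' is additive (level 9); '>=' is relational (level 7)
Higher level binds tighter
'-' has higher precedence than '>='


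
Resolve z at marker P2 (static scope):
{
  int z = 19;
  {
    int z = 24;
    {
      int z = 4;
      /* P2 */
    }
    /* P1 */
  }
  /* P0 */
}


z declared in the same block as P2
z = 4


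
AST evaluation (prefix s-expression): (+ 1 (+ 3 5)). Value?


Evaluate inner: (+ 3 5) = 8
Evaluate root: (+ 1 8) = 9
Result: 9


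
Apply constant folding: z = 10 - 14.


10 - 14 = -4 at compile time
Optimized: z = -4


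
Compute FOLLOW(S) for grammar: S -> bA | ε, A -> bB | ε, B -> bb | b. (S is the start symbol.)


$ ∈ FOLLOW(S). For each A -> αBβ: add FIRST(β)\{ε} to FOLLOW(B); if β nullable, add FOLLOW(A).
FOLLOW(S) = {$}


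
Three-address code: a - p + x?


Break into single-operator statements:
t1 = a - p
t2 = t1 + x


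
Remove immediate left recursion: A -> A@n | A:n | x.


Left-recursive alternatives: A@n, A:n; non-recursive: x
Introduce A': A -> xA', A' -> @nA' | :nA' | ε


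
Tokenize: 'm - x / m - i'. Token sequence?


Scan left to right, longest-match per lexeme
Tokens: ID(m), OP(-), ID(x), OP(/), ID(m), OP(-), ID(i)


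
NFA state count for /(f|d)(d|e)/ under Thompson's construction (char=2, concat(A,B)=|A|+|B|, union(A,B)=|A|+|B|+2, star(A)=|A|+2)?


Syntax tree has 4 char leaf(s), 2 union(s), 0 star(s)
chars contribute 4×2 = 8; each union adds +2; each star adds +2
Total: 8 + 4 + 0 = 12 states


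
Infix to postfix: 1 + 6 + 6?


Left to right (same or higher precedence on left)
Postfix: 1 6 + 6 +


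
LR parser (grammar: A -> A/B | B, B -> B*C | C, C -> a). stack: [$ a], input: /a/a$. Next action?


'a' on top is the handle for C -> a
Action: reduce (C -> a)


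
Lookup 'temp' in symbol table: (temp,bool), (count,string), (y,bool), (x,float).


Lookup 'temp' → type bool


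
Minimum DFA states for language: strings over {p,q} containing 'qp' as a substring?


KMP-style automaton: 2 progress states + 1 absorbing accept = 3
Minimal DFA: 3 states


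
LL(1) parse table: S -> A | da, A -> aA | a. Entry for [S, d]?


For [S, d]: 'd' ∈ FIRST(da)
Entry: S -> da


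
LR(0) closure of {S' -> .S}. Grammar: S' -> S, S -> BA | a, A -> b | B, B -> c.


Start: S' -> .S
For each item with dot before a nonterminal B, add B -> .γ for every B-production
Closure: [S' -> .S, S -> .BA, S -> .a, B -> .c]


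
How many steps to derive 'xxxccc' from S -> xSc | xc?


Derivation: S => xSc => xxScc => xxxccc
Steps: 3


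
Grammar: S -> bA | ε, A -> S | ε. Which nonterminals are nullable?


A nonterminal is nullable iff some alternative derives ε (directly, or every symbol in it is nullable)
Nullable: {A, S}


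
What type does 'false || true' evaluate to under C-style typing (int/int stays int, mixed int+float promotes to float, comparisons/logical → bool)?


Operand types: bool || bool
Rule: logical operators take bool operands and yield bool
Result type: bool


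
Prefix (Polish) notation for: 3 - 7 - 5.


left-to-right (same/higher precedence on left): tree is (- (- 3 7) 5)
Prefix: - - 3 7 5


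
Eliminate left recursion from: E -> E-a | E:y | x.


Left-recursive alternatives: E-a, E:y; non-recursive: x
Introduce E': E -> xE', E' -> -aE' | :yE' | ε


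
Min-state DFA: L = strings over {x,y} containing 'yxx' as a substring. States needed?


KMP-style automaton: 3 progress states + 1 absorbing accept = 4
Minimal DFA: 4 states


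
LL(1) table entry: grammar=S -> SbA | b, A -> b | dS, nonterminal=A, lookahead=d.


For [A, d]: 'd' ∈ FIRST(dS)
Entry: A -> dS


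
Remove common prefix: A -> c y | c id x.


Common prefix: 'c'
Factored: A -> c A', A' -> y | id x


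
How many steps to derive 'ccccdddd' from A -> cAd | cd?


Derivation: A => cAd => ccAdd => cccAddd => ccccdddd
Steps: 4


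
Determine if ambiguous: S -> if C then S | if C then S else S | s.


dangling else: 'if C then if C then s else s' parses two ways
Ambiguous


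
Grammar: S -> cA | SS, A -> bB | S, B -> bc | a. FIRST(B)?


Per alternative of B: FIRST(bc) = {b}; FIRST(a) = {a}
FIRST(B) = {a, b}


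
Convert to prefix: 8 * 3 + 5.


left-to-right (same/higher precedence on left): tree is (+ (* 8 3) 5)
Prefix: + * 8 3 5


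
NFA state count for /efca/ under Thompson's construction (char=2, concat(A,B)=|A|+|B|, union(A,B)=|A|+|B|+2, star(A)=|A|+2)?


Syntax tree has 4 char leaf(s), 0 union(s), 0 star(s)
chars contribute 4×2 = 8; each union adds +2; each star adds +2
Total: 8 + 0 + 0 = 8 states


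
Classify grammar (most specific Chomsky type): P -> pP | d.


Right-linear: every RHS is a terminal or a terminal followed by one nonterminal
Classification: Type 3 (Regular)


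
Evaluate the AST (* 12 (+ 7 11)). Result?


Evaluate inner: (+ 7 11) = 18
Evaluate root: (* 12 18) = 216
Result: 216


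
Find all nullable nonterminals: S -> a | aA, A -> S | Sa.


A nonterminal is nullable iff some alternative derives ε (directly, or every symbol in it is nullable)
Nullable: {}


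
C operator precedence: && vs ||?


'&&' is logical AND (level 2); '||' is logical OR (level 1)
Higher level binds tighter
'&&' has higher precedence than '||'


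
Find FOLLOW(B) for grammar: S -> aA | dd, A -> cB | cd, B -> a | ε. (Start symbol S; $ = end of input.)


$ ∈ FOLLOW(S). For each A -> αBβ: add FIRST(β)\{ε} to FOLLOW(B); if β nullable, add FOLLOW(A).
FOLLOW(B) = {$}


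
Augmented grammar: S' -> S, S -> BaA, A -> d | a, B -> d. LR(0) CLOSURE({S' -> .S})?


Start: S' -> .S
For each item with dot before a nonterminal B, add B -> .γ for every B-production
Closure: [S' -> .S, S -> .BaA, B -> .d]


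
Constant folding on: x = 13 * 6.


13 * 6 = 78 at compile time
Optimized: x = 78


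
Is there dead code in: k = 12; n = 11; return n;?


k is assigned but never read
Dead: 'k = 12'


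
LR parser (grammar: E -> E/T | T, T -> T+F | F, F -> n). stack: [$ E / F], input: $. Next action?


'F' (not preceded by T+) is the handle for T -> F
Action: reduce (T -> F)


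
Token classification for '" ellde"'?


Pattern: double-quoted sequence
Type: STRING_LITERAL


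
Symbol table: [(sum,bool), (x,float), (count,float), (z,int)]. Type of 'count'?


Lookup 'count' → type float


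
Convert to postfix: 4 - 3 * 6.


* has higher precedence, evaluate 3*6 first
Postfix: 4 3 6 * -


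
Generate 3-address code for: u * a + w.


Break into single-operator statements:
t1 = u * a
t2 = t1 + w


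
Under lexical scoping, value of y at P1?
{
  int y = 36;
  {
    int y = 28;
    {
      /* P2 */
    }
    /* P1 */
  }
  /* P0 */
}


y declared in the same block as P1
y = 28


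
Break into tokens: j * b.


Scan left to right, longest-match per lexeme
Tokens: ID(j), OP(*), ID(b)


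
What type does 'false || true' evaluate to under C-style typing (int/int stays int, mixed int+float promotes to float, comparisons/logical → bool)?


Operand types: bool || bool
Rule: logical operators take bool operands and yield bool
Result type: bool


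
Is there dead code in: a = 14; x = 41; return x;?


a is assigned but never read
Dead: 'a = 14'


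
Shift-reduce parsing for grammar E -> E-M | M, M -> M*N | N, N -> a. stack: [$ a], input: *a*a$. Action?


'a' on top is the handle for N -> a
Action: reduce (N -> a)


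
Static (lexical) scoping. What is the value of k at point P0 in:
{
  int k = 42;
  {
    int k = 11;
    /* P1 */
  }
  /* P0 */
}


k declared in the same block as P0
k = 42


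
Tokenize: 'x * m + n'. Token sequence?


Scan left to right, longest-match per lexeme
Tokens: ID(x), OP(*), ID(m), OP(+), ID(n)


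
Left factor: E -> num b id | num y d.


Common prefix: 'num'
Factored: E -> num E', E' -> b id | y d


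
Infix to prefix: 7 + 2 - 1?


left-to-right (same/higher precedence on left): tree is (- (+ 7 2) 1)
Prefix: - + 7 2 1


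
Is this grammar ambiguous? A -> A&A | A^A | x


'x&x^x' has two parse trees (no precedence encoded between & and ^)
Ambiguous


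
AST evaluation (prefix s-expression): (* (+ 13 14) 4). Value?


Evaluate inner: (+ 13 14) = 27
Evaluate root: (* 27 4) = 108
Result: 108


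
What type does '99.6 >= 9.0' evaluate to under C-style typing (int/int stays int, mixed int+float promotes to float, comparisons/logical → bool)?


Operand types: float >= float
Rule: comparison yields bool
Result type: bool


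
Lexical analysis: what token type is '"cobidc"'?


Pattern: double-quoted sequence
Type: STRING_LITERAL


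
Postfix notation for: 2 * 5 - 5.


Left to right (same or higher precedence on left)
Postfix: 2 5 * 5 -


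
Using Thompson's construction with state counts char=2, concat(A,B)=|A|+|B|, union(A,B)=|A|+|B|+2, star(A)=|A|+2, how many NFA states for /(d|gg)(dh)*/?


Syntax tree has 5 char leaf(s), 1 union(s), 1 star(s)
chars contribute 5×2 = 10; each union adds +2; each star adds +2
Total: 10 + 2 + 2 = 14 states


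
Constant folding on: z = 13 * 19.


13 * 19 = 247 at compile time
Optimized: z = 247


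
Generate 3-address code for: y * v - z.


Break into single-operator statements:
t1 = y * v
t2 = t1 - z


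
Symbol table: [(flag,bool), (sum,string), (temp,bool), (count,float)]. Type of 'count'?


Lookup 'count' → type float


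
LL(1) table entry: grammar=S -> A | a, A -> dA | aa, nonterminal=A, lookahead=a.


For [A, a]: 'a' ∈ FIRST(aa)
Entry: A -> aa


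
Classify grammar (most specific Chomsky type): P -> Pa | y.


Left-linear: every RHS is a terminal or one nonterminal followed by a terminal
Classification: Type 3 (Regular)


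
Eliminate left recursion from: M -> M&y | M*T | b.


Left-recursive alternatives: M&y, M*T; non-recursive: b
Introduce M': M -> bM', M' -> &yM' | *TM' | ε


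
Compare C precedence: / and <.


'/' is multiplicative (level 10); '<' is relational (level 7)
Higher level binds tighter
'/' has higher precedence than '<'


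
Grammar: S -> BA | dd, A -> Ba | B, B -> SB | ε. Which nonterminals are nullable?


A nonterminal is nullable iff some alternative derives ε (directly, or every symbol in it is nullable)
Nullable: {A, B, S}


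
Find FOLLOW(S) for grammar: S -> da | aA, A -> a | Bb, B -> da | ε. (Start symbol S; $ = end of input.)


$ ∈ FOLLOW(S). For each A -> αBβ: add FIRST(β)\{ε} to FOLLOW(B); if β nullable, add FOLLOW(A).
FOLLOW(S) = {$}


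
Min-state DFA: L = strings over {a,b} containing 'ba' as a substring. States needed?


KMP-style automaton: 2 progress states + 1 absorbing accept = 3
Minimal DFA: 3 states


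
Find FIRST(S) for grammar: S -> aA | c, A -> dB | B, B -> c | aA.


Per alternative of S: FIRST(aA) = {a}; FIRST(c) = {c}
FIRST(S) = {a, c}


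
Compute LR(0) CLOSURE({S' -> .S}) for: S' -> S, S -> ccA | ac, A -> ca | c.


Start: S' -> .S
For each item with dot before a nonterminal B, add B -> .γ for every B-production
Closure: [S' -> .S, S -> .ccA, S -> .ac]


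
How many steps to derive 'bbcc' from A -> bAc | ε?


Derivation: A => bAc => bbAcc => bbcc
Steps: 3


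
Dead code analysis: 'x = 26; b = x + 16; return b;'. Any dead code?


x is read by b's definition; b is returned
No dead code


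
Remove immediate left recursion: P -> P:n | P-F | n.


Left-recursive alternatives: P:n, P-F; non-recursive: n
Introduce P': P -> nP', P' -> :nP' | -FP' | ε


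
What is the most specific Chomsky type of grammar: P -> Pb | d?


Left-linear: every RHS is a terminal or one nonterminal followed by a terminal
Classification: Type 3 (Regular)


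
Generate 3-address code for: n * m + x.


Break into single-operator statements:
t1 = n * m
t2 = t1 + x


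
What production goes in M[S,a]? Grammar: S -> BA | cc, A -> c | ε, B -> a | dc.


For [S, a]: 'a' ∈ FIRST(BA)
Entry: S -> BA


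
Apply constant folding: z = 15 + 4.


15 + 4 = 19 at compile time
Optimized: z = 19


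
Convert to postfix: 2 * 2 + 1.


Left to right (same or higher precedence on left)
Postfix: 2 2 * 1 +


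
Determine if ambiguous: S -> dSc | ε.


balanced d^n…c^n: each string has a unique parse
Unambiguous


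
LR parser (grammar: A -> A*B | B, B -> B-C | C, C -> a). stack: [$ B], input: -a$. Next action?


shift '-' to continue B -> B-C
Action: shift


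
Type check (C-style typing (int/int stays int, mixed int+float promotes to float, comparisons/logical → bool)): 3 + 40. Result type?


Operand types: int + int
Rule: mixed int/float promotes to float; int/int stays int
Result type: int


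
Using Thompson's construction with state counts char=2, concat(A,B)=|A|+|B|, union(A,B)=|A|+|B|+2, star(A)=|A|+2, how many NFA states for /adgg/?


Syntax tree has 4 char leaf(s), 0 union(s), 0 star(s)
chars contribute 4×2 = 8; each union adds +2; each star adds +2
Total: 8 + 0 + 0 = 8 states


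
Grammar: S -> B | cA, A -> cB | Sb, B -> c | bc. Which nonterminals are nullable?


A nonterminal is nullable iff some alternative derives ε (directly, or every symbol in it is nullable)
Nullable: {}


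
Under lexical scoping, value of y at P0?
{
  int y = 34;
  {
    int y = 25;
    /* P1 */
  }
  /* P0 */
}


y declared in the same block as P0
y = 34


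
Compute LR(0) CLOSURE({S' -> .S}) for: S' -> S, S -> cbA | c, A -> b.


Start: S' -> .S
For each item with dot before a nonterminal B, add B -> .γ for every B-production
Closure: [S' -> .S, S -> .cbA, S -> .c]


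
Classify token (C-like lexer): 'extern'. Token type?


Pattern: reserved word
Type: KEYWORD


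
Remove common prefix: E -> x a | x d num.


Common prefix: 'x'
Factored: E -> x E', E' -> a | d num


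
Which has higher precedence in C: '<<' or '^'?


'<<' is shift (level 8); '^' is bitwise XOR (level 4)
Higher level binds tighter
'<<' has higher precedence than '^'


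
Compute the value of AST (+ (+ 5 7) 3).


Evaluate inner: (+ 5 7) = 12
Evaluate root: (+ 12 3) = 15
Result: 15


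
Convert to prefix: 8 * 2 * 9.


left-to-right (same/higher precedence on left): tree is (* (* 8 2) 9)
Prefix: * * 8 2 9


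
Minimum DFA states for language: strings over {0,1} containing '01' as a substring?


KMP-style automaton: 2 progress states + 1 absorbing accept = 3
Minimal DFA: 3 states


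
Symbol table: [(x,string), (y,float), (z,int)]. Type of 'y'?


Lookup 'y' → type float


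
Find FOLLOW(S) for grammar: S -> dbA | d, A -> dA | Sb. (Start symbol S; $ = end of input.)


$ ∈ FOLLOW(S). For each A -> αBβ: add FIRST(β)\{ε} to FOLLOW(B); if β nullable, add FOLLOW(A).
FOLLOW(S) = {$, b}


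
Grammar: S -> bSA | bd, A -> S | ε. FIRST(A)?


Per alternative of A: FIRST(S) = {b}; FIRST(ε) = {ε}
FIRST(A) = {b, ε}


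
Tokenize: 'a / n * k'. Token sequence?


Scan left to right, longest-match per lexeme
Tokens: ID(a), OP(/), ID(n), OP(*), ID(k)


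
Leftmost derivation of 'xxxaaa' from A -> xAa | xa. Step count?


Derivation: A => xAa => xxAaa => xxxaaa
Steps: 3


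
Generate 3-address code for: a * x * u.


Break into single-operator statements:
t1 = a * x
t2 = t1 * u


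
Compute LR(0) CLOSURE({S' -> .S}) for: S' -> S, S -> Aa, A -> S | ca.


Start: S' -> .S
For each item with dot before a nonterminal B, add B -> .γ for every B-production
Closure: [S' -> .S, S -> .Aa, A -> .S, A -> .ca]


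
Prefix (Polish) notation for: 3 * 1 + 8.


left-to-right (same/higher precedence on left): tree is (+ (* 3 1) 8)
Prefix: + * 3 1 8


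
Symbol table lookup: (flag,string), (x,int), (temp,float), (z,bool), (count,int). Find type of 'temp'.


Lookup 'temp' → type float


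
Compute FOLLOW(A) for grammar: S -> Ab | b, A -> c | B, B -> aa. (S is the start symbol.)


$ ∈ FOLLOW(S). For each A -> αBβ: add FIRST(β)\{ε} to FOLLOW(B); if β nullable, add FOLLOW(A).
FOLLOW(A) = {b}


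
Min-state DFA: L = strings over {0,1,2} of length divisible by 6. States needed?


Track length mod 6: states 0..5, accept at 0
Minimal DFA: 6 states


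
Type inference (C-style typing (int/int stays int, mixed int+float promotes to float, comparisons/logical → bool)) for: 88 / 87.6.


Operand types: int / float
Rule: mixed int/float promotes to float; int/int stays int
Result type: float


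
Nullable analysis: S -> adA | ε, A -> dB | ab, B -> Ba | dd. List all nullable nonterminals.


A nonterminal is nullable iff some alternative derives ε (directly, or every symbol in it is nullable)
Nullable: {S}


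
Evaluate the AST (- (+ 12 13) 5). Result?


Evaluate inner: (+ 12 13) = 25
Evaluate root: (- 25 5) = 20
Result: 20


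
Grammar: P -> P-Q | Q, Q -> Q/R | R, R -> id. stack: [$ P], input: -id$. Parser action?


shift '-' to continue P -> P-Q
Action: shift


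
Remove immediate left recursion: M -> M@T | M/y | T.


Left-recursive alternatives: M@T, M/y; non-recursive: T
Introduce M': M -> TM', M' -> @TM' | /yM' | ε


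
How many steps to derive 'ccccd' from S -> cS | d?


Derivation: S => cS => ccS => cccS => ccccS => ccccd
Steps: 5


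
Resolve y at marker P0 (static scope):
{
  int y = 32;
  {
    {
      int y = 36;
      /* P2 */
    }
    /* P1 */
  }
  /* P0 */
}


y declared in the same block as P0
y = 32


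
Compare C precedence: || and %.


'%' is multiplicative (level 10); '||' is logical OR (level 1)
Higher level binds tighter
'%' has higher precedence than '||'


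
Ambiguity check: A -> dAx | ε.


balanced d^n…x^n: each string has a unique parse
Unambiguous


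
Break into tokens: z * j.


Scan left to right, longest-match per lexeme
Tokens: ID(z), OP(*), ID(j)


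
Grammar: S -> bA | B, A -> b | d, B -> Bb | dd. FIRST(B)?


Per alternative of B: FIRST(Bb) = {d}; FIRST(dd) = {d}
FIRST(B) = {d}


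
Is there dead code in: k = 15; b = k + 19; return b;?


k is read by b's definition; b is returned
No dead code


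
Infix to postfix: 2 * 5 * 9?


Left to right (same or higher precedence on left)
Postfix: 2 5 * 9 *


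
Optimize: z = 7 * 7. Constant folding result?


7 * 7 = 49 at compile time
Optimized: z = 49


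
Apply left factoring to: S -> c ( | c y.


Common prefix: 'c'
Factored: S -> c S', S' -> ( | y


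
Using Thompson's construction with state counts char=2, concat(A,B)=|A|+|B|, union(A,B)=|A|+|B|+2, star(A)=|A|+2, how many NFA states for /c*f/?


Syntax tree has 2 char leaf(s), 0 union(s), 1 star(s)
chars contribute 2×2 = 4; each union adds +2; each star adds +2
Total: 4 + 0 + 2 = 6 states


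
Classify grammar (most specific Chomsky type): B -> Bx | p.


Left-linear: every RHS is a terminal or one nonterminal followed by a terminal
Classification: Type 3 (Regular)


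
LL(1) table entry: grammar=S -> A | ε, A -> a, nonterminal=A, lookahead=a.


For [A, a]: 'a' ∈ FIRST(a)
Entry: A -> a


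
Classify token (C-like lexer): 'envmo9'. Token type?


Pattern: letter/underscore followed by alphanumerics, not a keyword
Type: IDENTIFIER


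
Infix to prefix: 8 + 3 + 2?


left-to-right (same/higher precedence on left): tree is (+ (+ 8 3) 2)
Prefix: + + 8 3 2


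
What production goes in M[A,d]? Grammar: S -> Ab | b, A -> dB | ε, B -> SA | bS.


For [A, d]: 'd' ∈ FIRST(dB)
Entry: A -> dB


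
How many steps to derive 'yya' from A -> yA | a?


Derivation: A => yA => yyA => yya
Steps: 3


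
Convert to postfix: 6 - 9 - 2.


Left to right (same or higher precedence on left)
Postfix: 6 9 - 2 -


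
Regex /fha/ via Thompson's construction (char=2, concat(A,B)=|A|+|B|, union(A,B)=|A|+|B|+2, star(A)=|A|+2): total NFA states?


Syntax tree has 3 char leaf(s), 0 union(s), 0 star(s)
chars contribute 3×2 = 6; each union adds +2; each star adds +2
Total: 6 + 0 + 0 = 6 states


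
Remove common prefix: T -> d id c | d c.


Common prefix: 'd'
Factored: T -> d T', T' -> id c | c


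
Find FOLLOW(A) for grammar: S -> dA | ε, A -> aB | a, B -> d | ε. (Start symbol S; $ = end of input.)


$ ∈ FOLLOW(S). For each A -> αBβ: add FIRST(β)\{ε} to FOLLOW(B); if β nullable, add FOLLOW(A).
FOLLOW(A) = {$}


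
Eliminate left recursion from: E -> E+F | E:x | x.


Left-recursive alternatives: E+F, E:x; non-recursive: x
Introduce E': E -> xE', E' -> +FE' | :xE' | ε


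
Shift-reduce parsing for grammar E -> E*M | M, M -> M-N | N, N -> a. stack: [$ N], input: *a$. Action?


'N' (not preceded by M-) is the handle for M -> N
Action: reduce (M -> N)


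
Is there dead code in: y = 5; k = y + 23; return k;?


y is read by k's definition; k is returned
No dead code


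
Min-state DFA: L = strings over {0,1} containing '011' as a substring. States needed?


KMP-style automaton: 3 progress states + 1 absorbing accept = 4
Minimal DFA: 4 states


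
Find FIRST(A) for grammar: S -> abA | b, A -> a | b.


Per alternative of A: FIRST(a) = {a}; FIRST(b) = {b}
FIRST(A) = {a, b}


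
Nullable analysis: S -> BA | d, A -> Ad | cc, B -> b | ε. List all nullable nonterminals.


A nonterminal is nullable iff some alternative derives ε (directly, or every symbol in it is nullable)
Nullable: {B}


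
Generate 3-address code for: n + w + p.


Break into single-operator statements:
t1 = n + w
t2 = t1 + p


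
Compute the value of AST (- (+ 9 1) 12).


Evaluate inner: (+ 9 1) = 10
Evaluate root: (- 10 12) = -2
Result: -2


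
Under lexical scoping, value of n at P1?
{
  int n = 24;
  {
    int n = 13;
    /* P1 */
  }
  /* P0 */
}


n declared in the same block as P1
n = 13


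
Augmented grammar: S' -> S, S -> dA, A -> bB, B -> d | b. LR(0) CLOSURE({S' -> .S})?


Start: S' -> .S
For each item with dot before a nonterminal B, add B -> .γ for every B-production
Closure: [S' -> .S, S -> .dA]


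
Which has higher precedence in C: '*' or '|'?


'*' is multiplicative (level 10); '|' is bitwise OR (level 3)
Higher level binds tighter
'*' has higher precedence than '|'


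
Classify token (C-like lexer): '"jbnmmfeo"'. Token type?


Pattern: double-quoted sequence
Type: STRING_LITERAL


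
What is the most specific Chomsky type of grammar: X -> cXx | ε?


Single nonterminal LHS, but c^n x^n is not regular
Classification: Type 2 (Context-Free)


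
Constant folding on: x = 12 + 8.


12 + 8 = 20 at compile time
Optimized: x = 20


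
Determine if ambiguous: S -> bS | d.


right-linear, alternatives start with distinct terminals 'b' vs 'd': unique leftmost derivation
Unambiguous


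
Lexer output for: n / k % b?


Scan left to right, longest-match per lexeme
Tokens: ID(n), OP(/), ID(k), OP(%), ID(b)


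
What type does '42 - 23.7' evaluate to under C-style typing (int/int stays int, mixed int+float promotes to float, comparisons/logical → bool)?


Operand types: int - float
Rule: mixed int/float promotes to float; int/int stays int
Result type: float


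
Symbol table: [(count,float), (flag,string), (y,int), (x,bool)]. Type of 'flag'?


Lookup 'flag' → type string


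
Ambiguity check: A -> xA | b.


right-linear, alternatives start with distinct terminals 'x' vs 'b': unique leftmost derivation
Unambiguous


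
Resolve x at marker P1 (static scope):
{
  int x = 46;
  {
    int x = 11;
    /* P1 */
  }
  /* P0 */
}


x declared in the same block as P1
x = 11


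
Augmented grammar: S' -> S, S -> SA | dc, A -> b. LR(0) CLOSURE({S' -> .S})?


Start: S' -> .S
For each item with dot before a nonterminal B, add B -> .γ for every B-production
Closure: [S' -> .S, S -> .SA, S -> .dc]


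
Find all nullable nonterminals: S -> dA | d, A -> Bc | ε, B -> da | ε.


A nonterminal is nullable iff some alternative derives ε (directly, or every symbol in it is nullable)
Nullable: {A, B}


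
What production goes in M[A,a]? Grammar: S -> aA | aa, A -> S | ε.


For [A, a]: 'a' ∈ FIRST(S)
Entry: A -> S


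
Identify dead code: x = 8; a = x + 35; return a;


x is read by a's definition; a is returned
No dead code


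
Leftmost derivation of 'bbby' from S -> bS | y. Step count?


Derivation: S => bS => bbS => bbbS => bbby
Steps: 4


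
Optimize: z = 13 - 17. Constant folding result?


13 - 17 = -4 at compile time
Optimized: z = -4


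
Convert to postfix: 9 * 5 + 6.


Left to right (same or higher precedence on left)
Postfix: 9 5 * 6 +


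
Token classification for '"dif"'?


Pattern: double-quoted sequence
Type: STRING_LITERAL


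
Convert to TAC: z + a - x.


Break into single-operator statements:
t1 = z + a
t2 = t1 - x


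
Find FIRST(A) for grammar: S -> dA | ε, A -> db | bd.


Per alternative of A: FIRST(db) = {d}; FIRST(bd) = {b}
FIRST(A) = {b, d}


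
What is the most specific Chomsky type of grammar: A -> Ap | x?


Left-linear: every RHS is a terminal or one nonterminal followed by a terminal
Classification: Type 3 (Regular)


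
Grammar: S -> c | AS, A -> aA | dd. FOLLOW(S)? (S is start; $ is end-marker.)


$ ∈ FOLLOW(S). For each A -> αBβ: add FIRST(β)\{ε} to FOLLOW(B); if β nullable, add FOLLOW(A).
FOLLOW(S) = {$}


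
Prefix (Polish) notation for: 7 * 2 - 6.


left-to-right (same/higher precedence on left): tree is (- (* 7 2) 6)
Prefix: - * 7 2 6


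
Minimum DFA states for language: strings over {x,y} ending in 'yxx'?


Track the longest suffix of input matching a prefix of 'yxx': 4 classes (prefixes of length 0..3)
Minimal DFA: 4 states


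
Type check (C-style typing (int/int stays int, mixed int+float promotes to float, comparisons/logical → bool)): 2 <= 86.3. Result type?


Operand types: int <= float
Rule: comparison yields bool
Result type: bool


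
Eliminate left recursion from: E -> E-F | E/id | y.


Left-recursive alternatives: E-F, E/id; non-recursive: y
Introduce E': E -> yE', E' -> -FE' | /idE' | ε


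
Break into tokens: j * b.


Scan left to right, longest-match per lexeme
Tokens: ID(j), OP(*), ID(b)


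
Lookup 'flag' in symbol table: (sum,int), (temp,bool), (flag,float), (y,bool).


Lookup 'flag' → type float


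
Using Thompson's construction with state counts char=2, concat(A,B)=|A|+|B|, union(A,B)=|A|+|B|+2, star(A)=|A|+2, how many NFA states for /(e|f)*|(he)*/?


Syntax tree has 4 char leaf(s), 2 union(s), 2 star(s)
chars contribute 4×2 = 8; each union adds +2; each star adds +2
Total: 8 + 4 + 4 = 16 states


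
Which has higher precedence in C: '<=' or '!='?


'<=' is relational (level 7); '!=' is equality (level 6)
Higher level binds tighter
'<=' has higher precedence than '!='


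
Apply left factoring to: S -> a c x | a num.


Common prefix: 'a'
Factored: S -> a S', S' -> c x | num


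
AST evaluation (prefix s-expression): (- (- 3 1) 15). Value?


Evaluate inner: (- 3 1) = 2
Evaluate root: (- 2 15) = -13
Result: -13


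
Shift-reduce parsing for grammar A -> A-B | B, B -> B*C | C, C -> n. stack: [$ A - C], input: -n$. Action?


'C' (not preceded by B*) is the handle for B -> C
Action: reduce (B -> C)


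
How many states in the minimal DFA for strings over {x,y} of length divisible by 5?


Track length mod 5: states 0..4, accept at 0
Minimal DFA: 5 states


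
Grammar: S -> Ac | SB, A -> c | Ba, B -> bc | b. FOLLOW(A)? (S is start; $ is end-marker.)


$ ∈ FOLLOW(S). For each A -> αBβ: add FIRST(β)\{ε} to FOLLOW(B); if β nullable, add FOLLOW(A).
FOLLOW(A) = {c}


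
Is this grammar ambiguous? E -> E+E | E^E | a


'a+a^a' has two parse trees (no precedence encoded between + and ^)
Ambiguous


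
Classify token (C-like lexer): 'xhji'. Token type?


Pattern: letter/underscore followed by alphanumerics, not a keyword
Type: IDENTIFIER


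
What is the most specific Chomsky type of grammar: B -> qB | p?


Right-linear: every RHS is a terminal or a terminal followed by one nonterminal
Classification: Type 3 (Regular)


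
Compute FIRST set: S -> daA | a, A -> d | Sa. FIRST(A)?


Per alternative of A: FIRST(d) = {d}; FIRST(Sa) = {a, d}
FIRST(A) = {a, d}


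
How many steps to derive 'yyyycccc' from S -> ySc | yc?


Derivation: S => ySc => yyScc => yyySccc => yyyycccc
Steps: 4


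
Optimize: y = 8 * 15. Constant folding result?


8 * 15 = 120 at compile time
Optimized: y = 120


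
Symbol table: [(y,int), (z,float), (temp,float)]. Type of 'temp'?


Lookup 'temp' → type float


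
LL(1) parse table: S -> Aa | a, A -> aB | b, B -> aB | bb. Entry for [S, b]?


For [S, b]: 'b' ∈ FIRST(Aa)
Entry: S -> Aa


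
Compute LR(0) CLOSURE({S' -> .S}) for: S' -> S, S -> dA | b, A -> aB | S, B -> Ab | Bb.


Start: S' -> .S
For each item with dot before a nonterminal B, add B -> .γ for every B-production
Closure: [S' -> .S, S -> .dA, S -> .b]


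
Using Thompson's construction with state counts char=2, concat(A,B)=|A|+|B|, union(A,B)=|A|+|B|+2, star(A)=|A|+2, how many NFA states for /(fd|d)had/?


Syntax tree has 6 char leaf(s), 1 union(s), 0 star(s)
chars contribute 6×2 = 12; each union adds +2; each star adds +2
Total: 12 + 2 + 0 = 14 states


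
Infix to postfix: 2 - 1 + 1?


Left to right (same or higher precedence on left)
Postfix: 2 1 - 1 +


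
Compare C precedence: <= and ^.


'<=' is relational (level 7); '^' is bitwise XOR (level 4)
Higher level binds tighter
'<=' has higher precedence than '^'


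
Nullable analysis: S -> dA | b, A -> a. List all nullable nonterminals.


A nonterminal is nullable iff some alternative derives ε (directly, or every symbol in it is nullable)
Nullable: {}


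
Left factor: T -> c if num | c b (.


Common prefix: 'c'
Factored: T -> c T', T' -> if num | b (


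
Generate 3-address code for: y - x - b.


Break into single-operator statements:
t1 = y - x
t2 = t1 - b


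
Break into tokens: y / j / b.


Scan left to right, longest-match per lexeme
Tokens: ID(y), OP(/), ID(j), OP(/), ID(b)


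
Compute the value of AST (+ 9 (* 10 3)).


Evaluate inner: (* 10 3) = 30
Evaluate root: (+ 9 30) = 39
Result: 39


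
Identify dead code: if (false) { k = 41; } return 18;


condition is constant false, so the whole block is unreachable
Dead: 'if (false) { k = 41; }'


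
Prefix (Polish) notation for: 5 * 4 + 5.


left-to-right (same/higher precedence on left): tree is (+ (* 5 4) 5)
Prefix: + * 5 4 5


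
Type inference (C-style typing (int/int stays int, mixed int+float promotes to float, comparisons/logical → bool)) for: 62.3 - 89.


Operand types: float - int
Rule: mixed int/float promotes to float; int/int stays int
Result type: float


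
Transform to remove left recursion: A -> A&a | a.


Left-recursive alternatives: A&a; non-recursive: a
Introduce A': A -> aA', A' -> &aA' | ε


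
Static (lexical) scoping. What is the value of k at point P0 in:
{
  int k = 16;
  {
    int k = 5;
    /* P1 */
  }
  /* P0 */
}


k declared in the same block as P0
k = 16


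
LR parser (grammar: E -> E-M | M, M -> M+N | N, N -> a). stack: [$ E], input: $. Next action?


start symbol E on stack, input exhausted
Action: accept


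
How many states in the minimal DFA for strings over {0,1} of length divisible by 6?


Track length mod 6: states 0..5, accept at 0
Minimal DFA: 6 states


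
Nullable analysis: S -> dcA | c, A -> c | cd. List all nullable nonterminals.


A nonterminal is nullable iff some alternative derives ε (directly, or every symbol in it is nullable)
Nullable: {}


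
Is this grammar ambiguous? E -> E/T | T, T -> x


precedence layered via separate nonterminal T: deterministic
Unambiguous


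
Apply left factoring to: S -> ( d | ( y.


Common prefix: '('
Factored: S -> ( S', S' -> d | y


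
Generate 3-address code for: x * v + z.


Break into single-operator statements:
t1 = x * v
t2 = t1 + z


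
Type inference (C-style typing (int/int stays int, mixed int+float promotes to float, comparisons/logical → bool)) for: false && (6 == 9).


Operand types: bool && bool
Rule: logical operators take bool operands and yield bool
Result type: bool


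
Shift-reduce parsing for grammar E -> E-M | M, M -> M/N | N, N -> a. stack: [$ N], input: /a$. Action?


'N' (not preceded by M/) is the handle for M -> N
Action: reduce (M -> N)


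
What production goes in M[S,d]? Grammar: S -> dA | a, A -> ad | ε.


For [S, d]: 'd' ∈ FIRST(dA)
Entry: S -> dA


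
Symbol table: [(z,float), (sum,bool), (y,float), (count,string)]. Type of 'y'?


Lookup 'y' → type float


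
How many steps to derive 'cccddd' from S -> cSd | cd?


Derivation: S => cSd => ccSdd => cccddd
Steps: 3


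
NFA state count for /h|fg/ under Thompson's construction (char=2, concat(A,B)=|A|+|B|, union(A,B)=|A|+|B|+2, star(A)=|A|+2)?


Syntax tree has 3 char leaf(s), 1 union(s), 0 star(s)
chars contribute 3×2 = 6; each union adds +2; each star adds +2
Total: 6 + 2 + 0 = 8 states


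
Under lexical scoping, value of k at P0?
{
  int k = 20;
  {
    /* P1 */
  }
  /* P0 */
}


k declared in the same block as P0
k = 20


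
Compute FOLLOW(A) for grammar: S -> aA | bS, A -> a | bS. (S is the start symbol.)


$ ∈ FOLLOW(S). For each A -> αBβ: add FIRST(β)\{ε} to FOLLOW(B); if β nullable, add FOLLOW(A).
FOLLOW(A) = {$}


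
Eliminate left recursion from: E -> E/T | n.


Left-recursive alternatives: E/T; non-recursive: n
Introduce E': E -> nE', E' -> /TE' | ε


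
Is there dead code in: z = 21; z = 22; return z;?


first assignment to z is overwritten before any read
Dead: 'z = 21'


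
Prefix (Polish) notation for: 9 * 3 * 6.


left-to-right (same/higher precedence on left): tree is (* (* 9 3) 6)
Prefix: * * 9 3 6


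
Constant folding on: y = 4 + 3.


4 + 3 = 7 at compile time
Optimized: y = 7


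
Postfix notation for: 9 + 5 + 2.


Left to right (same or higher precedence on left)
Postfix: 9 5 + 2 +


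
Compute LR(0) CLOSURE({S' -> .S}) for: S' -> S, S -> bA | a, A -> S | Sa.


Start: S' -> .S
For each item with dot before a nonterminal B, add B -> .γ for every B-production
Closure: [S' -> .S, S -> .bA, S -> .a]


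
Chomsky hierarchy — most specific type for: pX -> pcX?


LHS has context (more than one symbol) and |LHS| ≤ |RHS|
Classification: Type 1 (Context-Sensitive)


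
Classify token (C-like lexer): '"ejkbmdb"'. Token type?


Pattern: double-quoted sequence
Type: STRING_LITERAL


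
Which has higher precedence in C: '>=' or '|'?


'>=' is relational (level 7); '|' is bitwise OR (level 3)
Higher level binds tighter
'>=' has higher precedence than '|'


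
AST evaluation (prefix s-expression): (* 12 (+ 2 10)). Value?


Evaluate inner: (+ 2 10) = 12
Evaluate root: (* 12 12) = 144
Result: 144


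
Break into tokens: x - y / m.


Scan left to right, longest-match per lexeme
Tokens: ID(x), OP(-), ID(y), OP(/), ID(m)


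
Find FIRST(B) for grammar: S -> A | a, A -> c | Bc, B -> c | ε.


Per alternative of B: FIRST(c) = {c}; FIRST(ε) = {ε}
FIRST(B) = {c, ε}


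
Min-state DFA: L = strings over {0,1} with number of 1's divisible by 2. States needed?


Track (count of 1) mod 2: states 0..1, accept at 0
Minimal DFA: 2 states


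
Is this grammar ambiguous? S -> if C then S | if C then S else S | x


dangling else: 'if C then if C then x else x' parses two ways
Ambiguous


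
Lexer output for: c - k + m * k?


Scan left to right, longest-match per lexeme
Tokens: ID(c), OP(-), ID(k), OP(+), ID(m), OP(*), ID(k)


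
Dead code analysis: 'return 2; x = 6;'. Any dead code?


statement follows a return and is unreachable
Dead: 'x = 6'


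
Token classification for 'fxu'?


Pattern: letter/underscore followed by alphanumerics, not a keyword
Type: IDENTIFIER


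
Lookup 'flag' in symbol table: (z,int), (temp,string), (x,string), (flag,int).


Lookup 'flag' → type int


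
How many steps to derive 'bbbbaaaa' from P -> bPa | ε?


Derivation: P => bPa => bbPaa => bbbPaaa => bbbbPaaaa => bbbbaaaa
Steps: 5


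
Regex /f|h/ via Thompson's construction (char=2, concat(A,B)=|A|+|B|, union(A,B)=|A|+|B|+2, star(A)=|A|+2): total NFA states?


Syntax tree has 2 char leaf(s), 1 union(s), 0 star(s)
chars contribute 2×2 = 4; each union adds +2; each star adds +2
Total: 4 + 2 + 0 = 6 states


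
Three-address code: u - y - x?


Break into single-operator statements:
t1 = u - y
t2 = t1 - x


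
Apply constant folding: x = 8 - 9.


8 - 9 = -1 at compile time
Optimized: x = -1


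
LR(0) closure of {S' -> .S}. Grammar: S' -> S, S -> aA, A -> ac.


Start: S' -> .S
For each item with dot before a nonterminal B, add B -> .γ for every B-production
Closure: [S' -> .S, S -> .aA]


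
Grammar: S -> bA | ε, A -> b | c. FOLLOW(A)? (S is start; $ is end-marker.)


$ ∈ FOLLOW(S). For each A -> αBβ: add FIRST(β)\{ε} to FOLLOW(B); if β nullable, add FOLLOW(A).
FOLLOW(A) = {$}


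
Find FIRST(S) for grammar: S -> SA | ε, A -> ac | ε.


Per alternative of S: FIRST(SA) = {a, ε}; FIRST(ε) = {ε}
FIRST(S) = {a, ε}


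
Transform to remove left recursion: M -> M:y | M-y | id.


Left-recursive alternatives: M:y, M-y; non-recursive: id
Introduce M': M -> idM', M' -> :yM' | -yM' | ε


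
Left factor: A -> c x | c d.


Common prefix: 'c'
Factored: A -> c A', A' -> x | d


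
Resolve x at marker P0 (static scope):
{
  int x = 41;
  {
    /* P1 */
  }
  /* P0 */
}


x declared in the same block as P0
x = 41


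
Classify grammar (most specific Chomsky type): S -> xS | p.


Right-linear: every RHS is a terminal or a terminal followed by one nonterminal
Classification: Type 3 (Regular)


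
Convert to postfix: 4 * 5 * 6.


Left to right (same or higher precedence on left)
Postfix: 4 5 * 6 *


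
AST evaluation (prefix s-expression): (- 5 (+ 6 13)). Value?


Evaluate inner: (+ 6 13) = 19
Evaluate root: (- 5 19) = -14
Result: -14


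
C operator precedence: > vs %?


'%' is multiplicative (level 10); '>' is relational (level 7)
Higher level binds tighter
'%' has higher precedence than '>'


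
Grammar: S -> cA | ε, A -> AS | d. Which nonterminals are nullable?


A nonterminal is nullable iff some alternative derives ε (directly, or every symbol in it is nullable)
Nullable: {S}


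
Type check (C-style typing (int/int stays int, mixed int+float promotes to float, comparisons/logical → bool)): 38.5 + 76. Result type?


Operand types: float + int
Rule: mixed int/float promotes to float; int/int stays int
Result type: float
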